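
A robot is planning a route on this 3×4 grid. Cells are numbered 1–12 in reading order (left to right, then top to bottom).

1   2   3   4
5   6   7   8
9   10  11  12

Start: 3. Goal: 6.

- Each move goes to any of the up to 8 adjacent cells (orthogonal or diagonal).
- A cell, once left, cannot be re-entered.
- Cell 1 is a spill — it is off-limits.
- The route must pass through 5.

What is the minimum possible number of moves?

3

Any route passes through 5 somewhere between 3 and 6. Summing Chebyshev distances along the two legs (3 → 5 → 6) gives a lower bound of 2 + 1 = 3 moves.
A route of 3 moves achieves this: 3 → 2 → 5 → 6.
Since 3 matches the lower bound, it is optimal.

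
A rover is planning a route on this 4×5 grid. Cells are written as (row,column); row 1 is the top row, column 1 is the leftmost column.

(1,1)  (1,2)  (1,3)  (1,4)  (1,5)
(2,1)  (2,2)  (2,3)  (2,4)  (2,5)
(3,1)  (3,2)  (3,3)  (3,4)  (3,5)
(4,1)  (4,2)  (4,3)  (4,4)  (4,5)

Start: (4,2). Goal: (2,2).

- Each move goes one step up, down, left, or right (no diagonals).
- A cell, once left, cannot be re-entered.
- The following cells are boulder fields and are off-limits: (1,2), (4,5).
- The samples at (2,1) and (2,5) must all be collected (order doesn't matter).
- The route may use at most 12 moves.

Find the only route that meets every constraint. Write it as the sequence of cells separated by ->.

(4,2) -> (4,3) -> (4,4) -> (3,4) -> (3,5) -> (2,5) -> (2,4) -> (2,3) -> (3,3) -> (3,2) -> (3,1) -> (2,1) -> (2,2)

The budget equals the shortest possible length, so every move has to be on a shortest route through the required cells.
Route from (4,2): 2× right (reaching (4,4)), up to (3,4), right to (3,5), up to (2,5), 2× left (reaching (2,3)), down to (3,3), 2× left (reaching (3,1)), up to (2,1), right to (2,2) — 12 moves in all.
Check: all required cells visited; 12 ≤ 12 moves.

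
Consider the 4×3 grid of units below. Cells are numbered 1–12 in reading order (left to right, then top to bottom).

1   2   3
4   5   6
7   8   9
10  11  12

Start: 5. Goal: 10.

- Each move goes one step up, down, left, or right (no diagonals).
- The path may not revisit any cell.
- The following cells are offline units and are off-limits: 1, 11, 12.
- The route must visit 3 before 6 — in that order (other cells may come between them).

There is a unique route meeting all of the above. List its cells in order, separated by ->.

The waypoints must appear in the order 3, 6, with no cell reused.
Route from 5: up to 2, right to 3, 2× down (reaching 9), 2× left (reaching 7), down to 10 — 7 moves in all.
Check: order respected (3 at step 2, 6 at step 3).

5 -> 2 -> 3 -> 6 -> 9 -> 8 -> 7 -> 10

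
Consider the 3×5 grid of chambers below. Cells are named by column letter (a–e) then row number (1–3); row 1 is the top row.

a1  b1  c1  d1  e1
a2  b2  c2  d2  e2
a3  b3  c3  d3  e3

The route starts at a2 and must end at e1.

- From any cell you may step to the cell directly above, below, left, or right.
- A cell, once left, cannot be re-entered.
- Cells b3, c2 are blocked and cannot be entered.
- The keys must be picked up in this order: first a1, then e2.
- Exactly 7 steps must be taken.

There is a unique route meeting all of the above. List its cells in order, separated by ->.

The waypoints must appear in the order a1, e2, with no cell reused.
Route from a2: up 1 to a1, right 3 to d1, down 1 to d2, right 1 to e2, up 1 to e1 — 7 moves in all.
Check: order respected (a1 at step 1, e2 at step 6); 7 moves as required.

a2 -> a1 -> b1 -> c1 -> d1 -> d2 -> e2 -> e1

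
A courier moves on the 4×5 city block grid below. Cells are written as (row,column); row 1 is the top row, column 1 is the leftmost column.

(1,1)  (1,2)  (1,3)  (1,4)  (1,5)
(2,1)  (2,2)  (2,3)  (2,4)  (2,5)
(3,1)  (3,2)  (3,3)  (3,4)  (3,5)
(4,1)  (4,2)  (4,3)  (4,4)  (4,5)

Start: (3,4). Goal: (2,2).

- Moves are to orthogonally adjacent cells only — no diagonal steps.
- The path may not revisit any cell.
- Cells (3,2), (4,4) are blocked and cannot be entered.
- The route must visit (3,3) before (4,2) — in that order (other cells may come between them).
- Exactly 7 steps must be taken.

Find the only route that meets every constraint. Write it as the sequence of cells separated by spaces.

The waypoints must appear in the order (3,3), (4,2), with no cell reused.
Route from (3,4): left 1 to (3,3), down 1 to (4,3), left 2 to (4,1), up 2 to (2,1), right 1 to (2,2) — 7 moves in all.
Check: order respected ((3,3) at step 1, (4,2) at step 3); 7 moves as required.

(3,4) (3,3) (4,3) (4,2) (4,1) (3,1) (2,1) (2,2)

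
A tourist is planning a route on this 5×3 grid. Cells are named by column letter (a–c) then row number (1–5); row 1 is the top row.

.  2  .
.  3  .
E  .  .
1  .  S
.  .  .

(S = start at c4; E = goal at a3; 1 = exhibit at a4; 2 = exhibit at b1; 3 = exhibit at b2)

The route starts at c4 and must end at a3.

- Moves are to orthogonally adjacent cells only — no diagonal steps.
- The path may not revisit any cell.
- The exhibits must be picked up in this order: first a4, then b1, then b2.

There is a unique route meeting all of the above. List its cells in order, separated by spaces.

c4 c5 b5 a5 a4 b4 b3 c3 c2 c1 b1 b2 a2 a3

The waypoints must appear in the order a4, b1, b2, with no cell reused.
Route from c4: down 1 to c5, left 2 to a5, up 1 to a4, right 1 to b4, up 1 to b3, right 1 to c3, up 2 to c1, left 1 to b1, down 1 to b2, left 1 to a2, down 1 to a3 — 13 moves in all.
Check: order respected (1 at step 4, 2 at step 10, 3 at step 11).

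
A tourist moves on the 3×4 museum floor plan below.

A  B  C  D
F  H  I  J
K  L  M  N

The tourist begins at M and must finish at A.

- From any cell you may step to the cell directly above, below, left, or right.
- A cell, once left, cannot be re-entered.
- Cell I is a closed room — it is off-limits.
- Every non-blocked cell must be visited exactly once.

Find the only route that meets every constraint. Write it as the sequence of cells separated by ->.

Need to visit all 11 open cells exactly once, starting at M and ending at A.
Route from M: right to N, 2× up (reaching D), 2× left (reaching B), 2× down (reaching L), left to K, 2× up (reaching A) — 10 moves in all.
Check: all 11 open cells covered.

M -> N -> J -> D -> C -> B -> H -> L -> K -> F -> A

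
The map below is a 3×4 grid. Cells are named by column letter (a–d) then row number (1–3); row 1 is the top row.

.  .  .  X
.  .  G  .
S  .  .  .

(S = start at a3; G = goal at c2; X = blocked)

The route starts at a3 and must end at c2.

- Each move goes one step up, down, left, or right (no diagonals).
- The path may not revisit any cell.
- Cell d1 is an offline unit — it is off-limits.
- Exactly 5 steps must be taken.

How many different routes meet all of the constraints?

6

Need simple routes of exactly 5 moves from a3 to c2 (Manhattan distance 3, so 1 moves are spent on a detour and 1 undoing it).
Enumerating: a3 a2 a1 b1 b2 c2 | a3 a2 a1 b1 c1 c2 | a3 a2 b2 b1 c1 c2 | a3 a2 b2 b3 c3 c2 | a3 b3 b2 b1 c1 c2 | a3 b3 c3 d3 d2 c2.
That gives 6 routes.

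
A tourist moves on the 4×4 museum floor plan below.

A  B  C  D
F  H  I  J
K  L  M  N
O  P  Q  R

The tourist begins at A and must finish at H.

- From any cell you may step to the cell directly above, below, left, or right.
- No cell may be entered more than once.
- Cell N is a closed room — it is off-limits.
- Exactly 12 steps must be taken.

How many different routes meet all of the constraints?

7

Need simple routes of exactly 12 moves from A to H (Manhattan distance 2, so 5 moves are spent on a detour and 5 undoing it).
Enumerating: A F K O P L M I J D C B H | A F K O P Q M I J D C B H | A F K L P Q M I J D C B H | A B C D J I M Q P L K F H | A B C D J I M Q P O K F H | A B C D J I M Q P O K L H | A B C D J I M L P O K F H.
That gives 7 routes.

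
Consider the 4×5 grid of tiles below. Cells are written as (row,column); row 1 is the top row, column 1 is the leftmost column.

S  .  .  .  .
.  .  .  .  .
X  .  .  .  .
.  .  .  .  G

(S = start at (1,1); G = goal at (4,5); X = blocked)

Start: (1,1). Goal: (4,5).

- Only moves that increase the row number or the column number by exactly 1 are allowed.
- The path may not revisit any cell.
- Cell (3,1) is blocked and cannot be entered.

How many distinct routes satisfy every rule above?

A right/down-only route from (1,1) to (4,5) makes exactly 3 down-moves and 4 right-moves in some order.
With no other constraints that would be C(7,3) = 35 routes.
Subtract routes through each blocked cell (inclusion–exclusion for overlaps): − through (3,1): 5 → 30.
That gives 30 routes.

30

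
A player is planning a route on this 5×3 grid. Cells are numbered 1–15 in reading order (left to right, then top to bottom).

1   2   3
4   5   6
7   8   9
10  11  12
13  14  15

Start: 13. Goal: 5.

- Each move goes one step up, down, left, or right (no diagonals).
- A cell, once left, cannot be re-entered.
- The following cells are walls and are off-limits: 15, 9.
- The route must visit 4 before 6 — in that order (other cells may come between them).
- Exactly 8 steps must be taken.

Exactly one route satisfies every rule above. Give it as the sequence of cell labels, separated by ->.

The waypoints must appear in the order 4, 6, with no cell reused.
Route from 13: up 4 to 1, right 2 to 3, down 1 to 6, left 1 to 5 — 8 moves in all.
Check: order respected (4 at step 3, 6 at step 7); 8 moves as required.

13 -> 10 -> 7 -> 4 -> 1 -> 2 -> 3 -> 6 -> 5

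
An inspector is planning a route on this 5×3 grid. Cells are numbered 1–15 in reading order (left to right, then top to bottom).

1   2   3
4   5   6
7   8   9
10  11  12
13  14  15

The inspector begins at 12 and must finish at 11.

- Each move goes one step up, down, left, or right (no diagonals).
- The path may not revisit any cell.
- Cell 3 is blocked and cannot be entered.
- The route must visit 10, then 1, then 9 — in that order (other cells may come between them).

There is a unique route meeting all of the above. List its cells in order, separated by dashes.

12 - 15 - 14 - 13 - 10 - 7 - 4 - 1 - 2 - 5 - 6 - 9 - 8 - 11

The waypoints must appear in the order 10, 1, 9, with no cell reused.
Route from 12: down to 15, 2× left (reaching 13), 4× up (reaching 1), right to 2, down to 5, right to 6, down to 9, left to 8, down to 11 — 13 moves in all.
Check: order respected (10 at step 4, 1 at step 7, 9 at step 11).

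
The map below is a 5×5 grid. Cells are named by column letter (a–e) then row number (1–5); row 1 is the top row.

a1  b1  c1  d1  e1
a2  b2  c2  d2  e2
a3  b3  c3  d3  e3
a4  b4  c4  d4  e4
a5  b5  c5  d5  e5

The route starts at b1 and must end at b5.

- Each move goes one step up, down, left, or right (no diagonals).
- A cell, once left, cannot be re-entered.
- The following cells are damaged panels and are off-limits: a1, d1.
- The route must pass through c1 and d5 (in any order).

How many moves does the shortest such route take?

Any route passes through c1 and d5 in some order between b1 and b5. Summing Manhattan distances along each leg and taking the cheapest ordering (b1 → c1 → d5 → b5) gives a lower bound of 1 + 5 + 2 = 8 moves.
A route of 8 moves achieves this: b1 → c1 → c2 → c3 → c4 → d4 → d5 → c5 → b5.
Since 8 matches the lower bound, it is optimal.

8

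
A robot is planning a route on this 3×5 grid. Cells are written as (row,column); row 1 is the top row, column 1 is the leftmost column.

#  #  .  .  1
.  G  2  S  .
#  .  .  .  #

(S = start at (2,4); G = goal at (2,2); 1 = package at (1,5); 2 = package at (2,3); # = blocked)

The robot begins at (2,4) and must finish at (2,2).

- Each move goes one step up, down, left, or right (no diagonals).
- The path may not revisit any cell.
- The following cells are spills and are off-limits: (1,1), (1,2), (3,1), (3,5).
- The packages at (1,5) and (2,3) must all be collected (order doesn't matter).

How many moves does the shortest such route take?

6

Any route passes through (1,5) and (2,3) in some order between (2,4) and (2,2). Summing Manhattan distances along each leg and taking the cheapest ordering ((2,4) → (1,5) → (2,3) → (2,2)) gives a lower bound of 2 + 3 + 1 = 6 moves.
A route of 6 moves achieves this: (2,4) → (2,5) → (1,5) → (1,4) → (1,3) → (2,3) → (2,2).
Since 6 matches the lower bound, it is optimal.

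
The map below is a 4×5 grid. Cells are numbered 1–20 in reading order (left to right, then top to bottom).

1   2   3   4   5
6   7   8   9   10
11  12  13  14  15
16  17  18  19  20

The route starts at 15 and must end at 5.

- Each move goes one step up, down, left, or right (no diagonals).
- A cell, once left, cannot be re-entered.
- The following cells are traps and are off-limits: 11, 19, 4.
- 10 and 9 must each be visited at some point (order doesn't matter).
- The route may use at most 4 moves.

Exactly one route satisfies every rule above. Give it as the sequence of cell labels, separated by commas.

Any route must reach 10 and 9 and still end at 5 within 4 moves, so the order of the required stops is forced.
Route from 15: left 1 to 14, up 1 to 9, right 1 to 10, up 1 to 5 — 4 moves in all.
Check: all required cells visited; 4 ≤ 4 moves.

15, 14, 9, 10, 5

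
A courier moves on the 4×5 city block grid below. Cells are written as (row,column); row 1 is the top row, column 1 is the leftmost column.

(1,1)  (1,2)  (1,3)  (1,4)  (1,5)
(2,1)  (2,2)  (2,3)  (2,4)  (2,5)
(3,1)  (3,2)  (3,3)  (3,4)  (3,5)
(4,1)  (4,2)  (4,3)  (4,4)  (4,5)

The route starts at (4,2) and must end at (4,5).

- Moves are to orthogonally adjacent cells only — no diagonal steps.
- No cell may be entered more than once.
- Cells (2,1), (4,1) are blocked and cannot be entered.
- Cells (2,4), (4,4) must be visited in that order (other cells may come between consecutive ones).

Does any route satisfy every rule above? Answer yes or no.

yes

One route that works: (4,2) → (3,2) → (2,2) → (2,3) → (2,4) → (3,4) → (4,4) → (4,5).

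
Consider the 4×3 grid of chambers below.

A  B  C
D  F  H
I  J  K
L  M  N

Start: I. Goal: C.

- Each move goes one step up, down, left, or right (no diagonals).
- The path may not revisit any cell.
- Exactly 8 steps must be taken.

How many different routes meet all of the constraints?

Need simple routes of exactly 8 moves from I to C (Manhattan distance 4, so 2 moves are spent on a detour and 2 undoing it).
Branch systematically from the start, pruning whenever the remaining move budget drops below the Manhattan distance to C or differs from it in parity. Grouping the completions by first move — via D: 2; via L: 5; via J: 2 — and summing: 2 + 5 + 2 = 9.
That gives 9 routes.

9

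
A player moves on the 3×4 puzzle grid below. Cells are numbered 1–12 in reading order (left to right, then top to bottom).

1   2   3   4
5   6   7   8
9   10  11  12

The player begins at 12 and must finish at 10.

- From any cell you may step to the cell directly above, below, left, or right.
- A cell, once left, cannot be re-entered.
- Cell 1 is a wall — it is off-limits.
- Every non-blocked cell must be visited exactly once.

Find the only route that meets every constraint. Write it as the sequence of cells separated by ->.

12 -> 11 -> 7 -> 8 -> 4 -> 3 -> 2 -> 6 -> 5 -> 9 -> 10

Need to visit all 11 open cells exactly once, starting at 12 and ending at 10.
Cell 9 has only two open neighbours (5 and 10), so the path must pass straight through it: one of those is the cell it's entered from and the other is where it exits.
Route from 12: left 1 to 11, up 1 to 7, right 1 to 8, up 1 to 4, left 2 to 2, down 1 to 6, left 1 to 5, down 1 to 9, right 1 to 10 — 10 moves in all.
Check: all 11 open cells covered.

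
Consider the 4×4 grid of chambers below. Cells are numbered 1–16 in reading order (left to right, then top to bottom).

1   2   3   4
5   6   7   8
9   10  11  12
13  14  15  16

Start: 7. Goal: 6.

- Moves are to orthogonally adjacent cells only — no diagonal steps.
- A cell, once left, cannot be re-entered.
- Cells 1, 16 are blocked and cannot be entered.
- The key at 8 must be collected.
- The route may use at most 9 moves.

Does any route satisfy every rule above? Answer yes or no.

yes

One route that works: 7 → 8 → 4 → 3 → 2 → 6.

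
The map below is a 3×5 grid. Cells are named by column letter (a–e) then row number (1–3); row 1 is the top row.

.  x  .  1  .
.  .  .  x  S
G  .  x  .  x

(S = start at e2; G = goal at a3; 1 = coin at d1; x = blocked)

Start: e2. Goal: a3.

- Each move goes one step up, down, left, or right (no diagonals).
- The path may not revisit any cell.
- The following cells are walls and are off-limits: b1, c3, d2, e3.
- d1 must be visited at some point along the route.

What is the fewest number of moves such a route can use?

Any route passes through d1 somewhere between e2 and a3. Summing Manhattan distances along the two legs (e2 → d1 → a3) gives a lower bound of 2 + 5 = 7 moves.
A route of 7 moves achieves this: e2 → e1 → d1 → c1 → c2 → b2 → b3 → a3.
Since 7 matches the lower bound, it is optimal.

7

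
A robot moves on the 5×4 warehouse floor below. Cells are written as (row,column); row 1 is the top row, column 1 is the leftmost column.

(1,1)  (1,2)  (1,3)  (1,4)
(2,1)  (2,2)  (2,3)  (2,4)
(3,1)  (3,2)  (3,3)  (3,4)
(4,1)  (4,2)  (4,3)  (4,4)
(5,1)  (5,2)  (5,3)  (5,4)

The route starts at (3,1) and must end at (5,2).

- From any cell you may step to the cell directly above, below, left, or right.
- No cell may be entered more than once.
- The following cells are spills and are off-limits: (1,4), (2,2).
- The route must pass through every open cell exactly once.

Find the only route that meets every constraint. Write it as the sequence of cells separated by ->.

(3,1) -> (2,1) -> (1,1) -> (1,2) -> (1,3) -> (2,3) -> (2,4) -> (3,4) -> (4,4) -> (5,4) -> (5,3) -> (4,3) -> (3,3) -> (3,2) -> (4,2) -> (4,1) -> (5,1) -> (5,2)

Need to visit all 18 open cells exactly once, starting at (3,1) and ending at (5,2).
Route from (3,1): 2× up (reaching (1,1)), 2× right (reaching (1,3)), down to (2,3), right to (2,4), 3× down (reaching (5,4)), left to (5,3), 2× up (reaching (3,3)), left to (3,2), down to (4,2), left to (4,1), down to (5,1), right to (5,2) — 17 moves in all.
Check: all 18 open cells covered.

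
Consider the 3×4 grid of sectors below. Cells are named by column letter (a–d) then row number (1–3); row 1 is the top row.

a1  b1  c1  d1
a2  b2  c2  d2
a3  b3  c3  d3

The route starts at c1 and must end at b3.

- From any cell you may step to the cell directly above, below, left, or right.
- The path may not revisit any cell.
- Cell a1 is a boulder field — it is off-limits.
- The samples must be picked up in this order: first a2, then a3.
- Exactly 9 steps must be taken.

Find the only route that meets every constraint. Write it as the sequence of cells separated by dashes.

c1 - d1 - d2 - d3 - c3 - c2 - b2 - a2 - a3 - b3

The waypoints must appear in the order a2, a3, with no cell reused.
Route from c1: right to d1, 2× down (reaching d3), left to c3, up to c2, 2× left (reaching a2), down to a3, right to b3 — 9 moves in all.
Check: order respected (a2 at step 7, a3 at step 8); 9 moves as required.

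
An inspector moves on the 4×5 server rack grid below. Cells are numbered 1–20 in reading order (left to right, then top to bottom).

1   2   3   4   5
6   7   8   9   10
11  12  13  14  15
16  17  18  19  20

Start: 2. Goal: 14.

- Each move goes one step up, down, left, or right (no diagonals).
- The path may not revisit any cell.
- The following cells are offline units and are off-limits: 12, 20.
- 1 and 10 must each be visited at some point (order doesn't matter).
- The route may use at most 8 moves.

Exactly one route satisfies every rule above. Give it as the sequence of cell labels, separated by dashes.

2 - 1 - 6 - 7 - 8 - 9 - 10 - 15 - 14

The 8-move cap with required stops at 1, 10 leaves no slack for detours.
Route from 2: left 1 to 1, down 1 to 6, right 4 to 10, down 1 to 15, left 1 to 14 — 8 moves in all.
Check: all required cells visited; 8 ≤ 8 moves.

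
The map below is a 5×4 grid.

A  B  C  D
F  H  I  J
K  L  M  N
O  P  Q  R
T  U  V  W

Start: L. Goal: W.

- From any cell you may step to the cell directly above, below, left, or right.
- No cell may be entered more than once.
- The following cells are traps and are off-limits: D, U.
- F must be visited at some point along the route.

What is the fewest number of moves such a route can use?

8

Any route passes through F somewhere between L and W. Summing Manhattan distances along the two legs (L → F → W) gives a lower bound of 2 + 6 = 8 moves.
A route of 8 moves achieves this: L → H → F → K → O → P → Q → V → W.
Since 8 matches the lower bound, it is optimal.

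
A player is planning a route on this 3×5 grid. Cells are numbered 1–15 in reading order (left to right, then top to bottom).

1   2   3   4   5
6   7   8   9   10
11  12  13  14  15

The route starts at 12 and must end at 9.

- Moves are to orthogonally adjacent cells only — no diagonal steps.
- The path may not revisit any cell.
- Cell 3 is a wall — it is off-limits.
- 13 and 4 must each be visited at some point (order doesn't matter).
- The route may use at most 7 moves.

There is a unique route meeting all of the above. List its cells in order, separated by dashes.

12 - 13 - 14 - 15 - 10 - 5 - 4 - 9

The budget equals the shortest possible length, so every move has to be on a shortest route through the required cells.
Route from 12: 3× right (reaching 15), 2× up (reaching 5), left to 4, down to 9 — 7 moves in all.
Check: all required cells visited; 7 ≤ 7 moves.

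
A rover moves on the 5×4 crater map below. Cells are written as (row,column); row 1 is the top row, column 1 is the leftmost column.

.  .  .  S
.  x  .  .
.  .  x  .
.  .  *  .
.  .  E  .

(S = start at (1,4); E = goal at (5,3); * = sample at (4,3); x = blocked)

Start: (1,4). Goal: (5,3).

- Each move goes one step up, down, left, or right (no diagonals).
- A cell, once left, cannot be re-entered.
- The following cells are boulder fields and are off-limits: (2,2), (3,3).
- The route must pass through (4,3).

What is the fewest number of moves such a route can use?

5

Any route passes through (4,3) somewhere between (1,4) and (5,3). Summing Manhattan distances along the two legs ((1,4) → (4,3) → (5,3)) gives a lower bound of 4 + 1 = 5 moves.
A route of 5 moves achieves this: (1,4) → (2,4) → (3,4) → (4,4) → (4,3) → (5,3).
Since 5 matches the lower bound, it is optimal.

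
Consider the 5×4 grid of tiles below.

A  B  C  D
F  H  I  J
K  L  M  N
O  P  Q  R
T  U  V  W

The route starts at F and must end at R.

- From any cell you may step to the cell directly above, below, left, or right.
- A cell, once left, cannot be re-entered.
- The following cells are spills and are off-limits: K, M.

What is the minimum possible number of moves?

5

The Manhattan distance from F to R is |2−4| + |1−4| = 5, so at least 5 moves are needed.
A route of 5 moves achieves this: F → H → L → P → Q → R.
Since 5 matches the lower bound, it is optimal.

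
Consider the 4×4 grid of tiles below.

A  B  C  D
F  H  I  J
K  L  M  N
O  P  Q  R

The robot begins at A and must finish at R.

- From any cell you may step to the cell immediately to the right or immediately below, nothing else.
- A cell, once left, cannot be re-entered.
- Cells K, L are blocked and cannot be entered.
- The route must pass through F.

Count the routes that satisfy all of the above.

3

A right/down-only route from A to R makes exactly 3 down-moves and 3 right-moves in some order.
With no other constraints that would be C(6,3) = 20 routes.
Split at F and multiply the segment counts (each segment already excludes blocked cells): A→F: 1; F→R: 3; product = 3.
That gives 3 routes.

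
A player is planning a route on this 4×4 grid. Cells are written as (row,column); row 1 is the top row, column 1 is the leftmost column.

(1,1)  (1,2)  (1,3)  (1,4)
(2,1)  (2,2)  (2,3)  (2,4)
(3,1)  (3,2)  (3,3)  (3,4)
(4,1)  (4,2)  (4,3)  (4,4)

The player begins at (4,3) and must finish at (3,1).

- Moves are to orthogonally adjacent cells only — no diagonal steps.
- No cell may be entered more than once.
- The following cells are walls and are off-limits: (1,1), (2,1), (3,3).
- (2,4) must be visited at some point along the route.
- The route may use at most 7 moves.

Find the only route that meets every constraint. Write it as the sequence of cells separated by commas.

The 7-move cap with required stops at (2,4) leaves no slack for detours.
Route from (4,3): right to (4,4), 2× up (reaching (2,4)), 2× left (reaching (2,2)), down to (3,2), left to (3,1) — 7 moves in all.
Check: all required cells visited; 7 ≤ 7 moves.

(4,3), (4,4), (3,4), (2,4), (2,3), (2,2), (3,2), (3,1)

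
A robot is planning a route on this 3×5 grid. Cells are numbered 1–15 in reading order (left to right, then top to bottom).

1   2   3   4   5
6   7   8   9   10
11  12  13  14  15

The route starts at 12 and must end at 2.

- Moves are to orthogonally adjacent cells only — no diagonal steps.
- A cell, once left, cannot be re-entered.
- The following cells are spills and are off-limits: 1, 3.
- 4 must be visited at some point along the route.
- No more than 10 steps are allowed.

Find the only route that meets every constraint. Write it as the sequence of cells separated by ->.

The budget equals the shortest possible length, so every move has to be on a shortest route through the required cells.
Route from 12: 3× right (reaching 15), 2× up (reaching 5), left to 4, down to 9, 2× left (reaching 7), up to 2 — 10 moves in all.
Check: all required cells visited; 10 ≤ 10 moves.

12 -> 13 -> 14 -> 15 -> 10 -> 5 -> 4 -> 9 -> 8 -> 7 -> 2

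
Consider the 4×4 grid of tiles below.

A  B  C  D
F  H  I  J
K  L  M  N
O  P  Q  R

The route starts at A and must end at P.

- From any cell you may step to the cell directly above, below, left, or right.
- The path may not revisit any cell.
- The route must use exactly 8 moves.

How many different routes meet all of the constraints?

Need simple routes of exactly 8 moves from A to P (Manhattan distance 4, so 2 moves are spent on a detour and 2 undoing it).
Branch systematically from the start, pruning whenever the remaining move budget drops below the Manhattan distance to P or differs from it in parity. Grouping the completions by first move — via F: 10; via B: 22 — and summing: 10 + 22 = 32.
That gives 32 routes.

32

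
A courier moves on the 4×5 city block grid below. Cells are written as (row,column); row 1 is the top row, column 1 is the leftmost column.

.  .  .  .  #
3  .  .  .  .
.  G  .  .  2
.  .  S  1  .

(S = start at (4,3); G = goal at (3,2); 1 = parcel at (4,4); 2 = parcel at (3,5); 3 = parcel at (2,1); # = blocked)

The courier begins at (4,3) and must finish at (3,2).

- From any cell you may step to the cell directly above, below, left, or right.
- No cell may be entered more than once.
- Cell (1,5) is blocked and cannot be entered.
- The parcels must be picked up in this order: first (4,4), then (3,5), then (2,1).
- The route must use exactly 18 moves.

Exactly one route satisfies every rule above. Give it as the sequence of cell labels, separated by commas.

The waypoints must appear in the order (4,4), (3,5), (2,1), with no cell reused.
Route from (4,3): up to (3,3), right to (3,4), down to (4,4), right to (4,5), 2× up (reaching (2,5)), left to (2,4), up to (1,4), left to (1,3), down to (2,3), left to (2,2), up to (1,2), left to (1,1), 3× down (reaching (4,1)), right to (4,2), up to (3,2) — 18 moves in all.
Check: order respected (1 at step 3, 2 at step 5, 3 at step 14); 18 moves as required.

(4,3), (3,3), (3,4), (4,4), (4,5), (3,5), (2,5), (2,4), (1,4), (1,3), (2,3), (2,2), (1,2), (1,1), (2,1), (3,1), (4,1), (4,2), (3,2)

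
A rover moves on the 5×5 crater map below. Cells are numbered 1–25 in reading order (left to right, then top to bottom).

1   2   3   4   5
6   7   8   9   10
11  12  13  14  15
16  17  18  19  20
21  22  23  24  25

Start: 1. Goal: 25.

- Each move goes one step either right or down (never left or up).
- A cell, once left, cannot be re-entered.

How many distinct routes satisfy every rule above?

A right/down-only route from 1 to 25 makes exactly 4 down-moves and 4 right-moves in some order.
With no other constraints that would be C(8,4) = 70 routes.
That gives 70 routes.

70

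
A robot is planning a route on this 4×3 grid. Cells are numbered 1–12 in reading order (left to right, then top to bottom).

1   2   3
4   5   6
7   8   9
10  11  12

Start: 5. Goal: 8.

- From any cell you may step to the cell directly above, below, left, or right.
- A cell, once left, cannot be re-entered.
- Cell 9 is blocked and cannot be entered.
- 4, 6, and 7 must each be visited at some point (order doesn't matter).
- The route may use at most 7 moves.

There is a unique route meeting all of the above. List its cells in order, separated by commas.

The budget equals the shortest possible length, so every move has to be on a shortest route through the required cells.
Route from 5: right to 6, up to 3, 2× left (reaching 1), 2× down (reaching 7), right to 8 — 7 moves in all.
Check: all required cells visited; 7 ≤ 7 moves.

5, 6, 3, 2, 1, 4, 7, 8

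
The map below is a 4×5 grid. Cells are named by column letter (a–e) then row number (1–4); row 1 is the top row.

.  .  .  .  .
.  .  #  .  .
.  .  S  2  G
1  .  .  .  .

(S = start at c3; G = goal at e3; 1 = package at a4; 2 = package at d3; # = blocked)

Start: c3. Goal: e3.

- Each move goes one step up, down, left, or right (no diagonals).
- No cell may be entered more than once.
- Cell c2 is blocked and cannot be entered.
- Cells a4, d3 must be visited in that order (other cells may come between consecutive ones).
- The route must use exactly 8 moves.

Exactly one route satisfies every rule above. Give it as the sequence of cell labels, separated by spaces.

c3 b3 a3 a4 b4 c4 d4 d3 e3

The waypoints must appear in the order a4, d3, with no cell reused.
Route from c3: 2× left (reaching a3), down to a4, 3× right (reaching d4), up to d3, right to e3 — 8 moves in all.
Check: order respected (1 at step 3, 2 at step 7); 8 moves as required.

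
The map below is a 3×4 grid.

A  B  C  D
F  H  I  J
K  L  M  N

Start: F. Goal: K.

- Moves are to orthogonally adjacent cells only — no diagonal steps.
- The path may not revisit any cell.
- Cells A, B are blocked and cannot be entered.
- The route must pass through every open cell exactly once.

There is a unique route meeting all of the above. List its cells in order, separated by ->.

Need to visit all 10 open cells exactly once, starting at F and ending at K.
Route from F: right 2 to I, up 1 to C, right 1 to D, down 2 to N, left 3 to K — 9 moves in all.
Check: all 10 open cells covered.

F -> H -> I -> C -> D -> J -> N -> M -> L -> K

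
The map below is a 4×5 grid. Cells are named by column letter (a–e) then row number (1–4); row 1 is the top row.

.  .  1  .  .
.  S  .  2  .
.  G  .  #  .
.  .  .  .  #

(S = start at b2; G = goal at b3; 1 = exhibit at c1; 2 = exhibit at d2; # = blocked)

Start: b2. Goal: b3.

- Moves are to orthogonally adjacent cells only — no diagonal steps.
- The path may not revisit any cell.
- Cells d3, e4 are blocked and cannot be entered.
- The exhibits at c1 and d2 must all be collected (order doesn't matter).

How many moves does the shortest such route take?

Any route passes through c1 and d2 in some order between b2 and b3. Summing Manhattan distances along each leg and taking the cheapest ordering (b2 → c1 → d2 → b3) gives a lower bound of 2 + 2 + 3 = 7 moves.
A route of 7 moves achieves this: b2 → b1 → c1 → d1 → d2 → c2 → c3 → b3.
Since 7 matches the lower bound, it is optimal.

7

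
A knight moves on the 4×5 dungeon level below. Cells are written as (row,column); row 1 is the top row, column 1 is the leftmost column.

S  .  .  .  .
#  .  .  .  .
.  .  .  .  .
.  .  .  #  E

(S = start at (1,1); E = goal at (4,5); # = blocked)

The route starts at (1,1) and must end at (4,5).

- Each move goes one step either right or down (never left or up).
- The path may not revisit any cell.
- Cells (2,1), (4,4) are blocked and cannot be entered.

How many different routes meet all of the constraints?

A right/down-only route from (1,1) to (4,5) makes exactly 3 down-moves and 4 right-moves in some order.
With no other constraints that would be C(7,3) = 35 routes.
Subtract routes through each blocked cell (inclusion–exclusion for overlaps): − through (2,1): 15 − through (4,4): 20 + through (2,1)&(4,4): 10 → 10.
That gives 10 routes.

10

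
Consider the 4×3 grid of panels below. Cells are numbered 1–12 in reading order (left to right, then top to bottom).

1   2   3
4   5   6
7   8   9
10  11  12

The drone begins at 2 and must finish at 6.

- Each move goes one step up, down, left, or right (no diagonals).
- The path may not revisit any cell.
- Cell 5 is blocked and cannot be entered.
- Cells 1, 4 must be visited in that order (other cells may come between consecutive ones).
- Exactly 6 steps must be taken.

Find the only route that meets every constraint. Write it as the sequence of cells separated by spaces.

2 1 4 7 8 9 6

The waypoints must appear in the order 1, 4, with no cell reused.
Route from 2: left to 1, 2× down (reaching 7), 2× right (reaching 9), up to 6 — 6 moves in all.
Check: order respected (1 at step 1, 4 at step 2); 6 moves as required.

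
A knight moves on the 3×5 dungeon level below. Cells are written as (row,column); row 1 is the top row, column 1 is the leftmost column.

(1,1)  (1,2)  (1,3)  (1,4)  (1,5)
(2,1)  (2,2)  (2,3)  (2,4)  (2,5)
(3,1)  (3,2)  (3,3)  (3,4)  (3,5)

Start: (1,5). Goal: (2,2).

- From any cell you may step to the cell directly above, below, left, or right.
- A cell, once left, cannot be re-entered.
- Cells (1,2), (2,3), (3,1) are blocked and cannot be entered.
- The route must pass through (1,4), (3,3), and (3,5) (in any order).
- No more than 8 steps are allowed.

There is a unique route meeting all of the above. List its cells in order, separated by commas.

(1,5), (1,4), (2,4), (2,5), (3,5), (3,4), (3,3), (3,2), (2,2)

Any route must reach (1,4), (3,3), and (3,5) and still end at (2,2) within 8 moves, so the order of the required stops is forced.
Route from (1,5): left to (1,4), down to (2,4), right to (2,5), down to (3,5), 3× left (reaching (3,2)), up to (2,2) — 8 moves in all.
Check: all required cells visited; 8 ≤ 8 moves.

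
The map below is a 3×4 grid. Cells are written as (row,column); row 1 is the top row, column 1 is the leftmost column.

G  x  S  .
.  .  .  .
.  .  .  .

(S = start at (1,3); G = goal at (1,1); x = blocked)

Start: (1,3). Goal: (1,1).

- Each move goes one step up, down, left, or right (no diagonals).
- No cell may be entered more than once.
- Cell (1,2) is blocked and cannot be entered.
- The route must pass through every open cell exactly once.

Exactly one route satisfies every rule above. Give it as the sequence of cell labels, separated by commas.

Need to visit all 11 open cells exactly once, starting at (1,3) and ending at (1,1).
Cell (3,1) has only two open neighbours ((2,1) and (3,2)), so the path must pass straight through it: one of those is the cell it's entered from and the other is where it exits.
Route from (1,3): right 1 to (1,4), down 2 to (3,4), left 1 to (3,3), up 1 to (2,3), left 1 to (2,2), down 1 to (3,2), left 1 to (3,1), up 2 to (1,1) — 10 moves in all.
Check: all 11 open cells covered.

(1,3), (1,4), (2,4), (3,4), (3,3), (2,3), (2,2), (3,2), (3,1), (2,1), (1,1)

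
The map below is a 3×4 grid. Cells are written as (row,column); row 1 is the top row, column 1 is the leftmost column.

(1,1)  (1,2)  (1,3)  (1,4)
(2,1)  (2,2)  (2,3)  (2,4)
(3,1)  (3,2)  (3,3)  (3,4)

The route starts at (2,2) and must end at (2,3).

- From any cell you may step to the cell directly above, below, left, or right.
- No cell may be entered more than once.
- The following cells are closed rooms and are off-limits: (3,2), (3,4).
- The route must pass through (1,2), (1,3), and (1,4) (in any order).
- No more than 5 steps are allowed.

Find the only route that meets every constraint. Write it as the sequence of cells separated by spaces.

The 5-move cap with required stops at (1,2), (1,3), (1,4) leaves no slack for detours.
Route from (2,2): up 1 to (1,2), right 2 to (1,4), down 1 to (2,4), left 1 to (2,3) — 5 moves in all.
Check: all required cells visited; 5 ≤ 5 moves.

(2,2) (1,2) (1,3) (1,4) (2,4) (2,3)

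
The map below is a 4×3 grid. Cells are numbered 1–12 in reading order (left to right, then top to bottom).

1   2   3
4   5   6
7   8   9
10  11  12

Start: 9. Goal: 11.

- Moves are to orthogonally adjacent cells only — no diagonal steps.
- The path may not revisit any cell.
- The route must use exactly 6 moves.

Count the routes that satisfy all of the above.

5

Need simple routes of exactly 6 moves from 9 to 11 (Manhattan distance 2, so 2 moves are spent on a detour and 2 undoing it).
Enumerating: 9 6 3 2 5 8 11 | 9 6 5 8 7 10 11 | 9 6 5 4 7 10 11 | 9 6 5 4 7 8 11 | 9 8 5 4 7 10 11.
That gives 5 routes.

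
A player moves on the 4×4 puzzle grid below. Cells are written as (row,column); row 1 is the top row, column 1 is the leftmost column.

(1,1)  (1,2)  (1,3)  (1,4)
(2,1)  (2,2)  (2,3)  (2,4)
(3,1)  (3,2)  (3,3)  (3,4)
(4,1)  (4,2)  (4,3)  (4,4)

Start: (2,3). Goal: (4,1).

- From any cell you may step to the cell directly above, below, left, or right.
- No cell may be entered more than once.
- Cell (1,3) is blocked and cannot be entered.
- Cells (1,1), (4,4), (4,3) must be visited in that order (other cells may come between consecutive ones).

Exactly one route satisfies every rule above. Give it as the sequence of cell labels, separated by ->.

The waypoints must appear in the order (1,1), (4,4), (4,3), with no cell reused.
Route from (2,3): left to (2,2), up to (1,2), left to (1,1), 2× down (reaching (3,1)), 3× right (reaching (3,4)), down to (4,4), 3× left (reaching (4,1)) — 12 moves in all.
Check: order respected ((1,1) at step 3, (4,4) at step 9, (4,3) at step 10).

(2,3) -> (2,2) -> (1,2) -> (1,1) -> (2,1) -> (3,1) -> (3,2) -> (3,3) -> (3,4) -> (4,4) -> (4,3) -> (4,2) -> (4,1)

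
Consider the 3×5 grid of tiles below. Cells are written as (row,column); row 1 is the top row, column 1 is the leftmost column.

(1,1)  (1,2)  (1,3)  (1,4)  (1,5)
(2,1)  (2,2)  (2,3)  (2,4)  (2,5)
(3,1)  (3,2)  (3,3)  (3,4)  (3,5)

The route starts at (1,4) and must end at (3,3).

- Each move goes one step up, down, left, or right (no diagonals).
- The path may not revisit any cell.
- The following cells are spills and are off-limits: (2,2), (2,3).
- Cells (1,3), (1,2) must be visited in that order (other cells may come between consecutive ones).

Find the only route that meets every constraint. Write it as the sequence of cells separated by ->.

(1,4) -> (1,3) -> (1,2) -> (1,1) -> (2,1) -> (3,1) -> (3,2) -> (3,3)

The waypoints must appear in the order (1,3), (1,2), with no cell reused.
Route from (1,4): left 3 to (1,1), down 2 to (3,1), right 2 to (3,3) — 7 moves in all.
Check: order respected ((1,3) at step 1, (1,2) at step 2).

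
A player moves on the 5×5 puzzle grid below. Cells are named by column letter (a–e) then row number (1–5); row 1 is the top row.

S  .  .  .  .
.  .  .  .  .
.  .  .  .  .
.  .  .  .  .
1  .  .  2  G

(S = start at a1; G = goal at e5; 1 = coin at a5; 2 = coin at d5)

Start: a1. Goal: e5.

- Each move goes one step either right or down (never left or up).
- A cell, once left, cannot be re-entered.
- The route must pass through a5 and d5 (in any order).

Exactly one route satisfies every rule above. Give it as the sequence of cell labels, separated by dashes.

Moves only go right or down, so the column and row indices never decrease.
Route from a1: 4× down (reaching a5), 4× right (reaching e5) — 8 moves in all.
Check: all required cells visited.

a1 - a2 - a3 - a4 - a5 - b5 - c5 - d5 - e5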